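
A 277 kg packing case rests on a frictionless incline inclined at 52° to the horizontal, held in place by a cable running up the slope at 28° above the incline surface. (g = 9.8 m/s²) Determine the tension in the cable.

T ≈ 2420 N

Take axes along and perpendicular to the incline. Weight components: W sin 52° = 2139 N down-slope, W cos 52° = 1671 N into the surface.
Along incline: T cos 28° = W sin 52° → T = 2423 N.
Perpendicular: N = W cos 52° − T sin 28° = 533.9 N.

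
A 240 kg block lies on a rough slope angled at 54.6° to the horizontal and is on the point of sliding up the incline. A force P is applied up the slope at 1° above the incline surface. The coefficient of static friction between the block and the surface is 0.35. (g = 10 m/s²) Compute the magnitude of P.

P ≈ 2430 N

On the verge of sliding up the incline, friction equals μN and acts down the slope.
Perpendicular: N + P sin 1° = W cos 54.6° = 1390 N.
Along incline: P cos 1° = W sin 54.6° + μN  with W sin 54.6° = 1956 N.
Solving the pair for P and N: P = 2428 N, N = 1348 N (and f = μN = 471.8 N).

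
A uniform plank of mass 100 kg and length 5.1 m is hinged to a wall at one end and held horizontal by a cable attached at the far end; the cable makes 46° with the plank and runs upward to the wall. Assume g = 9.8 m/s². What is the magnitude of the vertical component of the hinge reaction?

|H_y| ≈ 490 N

Take torques about the hinge: T sin 46° · 5.1 = 100×9.8×2.55 = 2499 N·m.
So T = 2499 / (0.7193 × 5.1) = 681.18 N.
ΣF_y = 0: H_y = (100×9.8) − T sin 46° = 980 − 490 = 490 N.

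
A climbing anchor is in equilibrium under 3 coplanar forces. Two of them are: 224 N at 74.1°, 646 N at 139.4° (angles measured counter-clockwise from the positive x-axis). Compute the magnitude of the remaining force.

F ≈ 767 N

Sum the known components: ΣF_x = -429.1 N, ΣF_y = 635.8 N.
For equilibrium the remaining force must supply (−ΣF_x, −ΣF_y) = (429.1, -635.8) N.
Magnitude = √((429.1)² + (-635.8)²) = 767.1 N; direction = atan2(-635.8, 429.1) = 304.0°.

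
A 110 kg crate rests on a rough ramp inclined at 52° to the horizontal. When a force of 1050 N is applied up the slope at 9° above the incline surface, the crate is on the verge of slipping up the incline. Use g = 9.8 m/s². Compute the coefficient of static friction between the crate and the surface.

μ ≈ 0.376

On the verge of sliding up the incline, friction is at its maximum μN and acts down the slope.
Perpendicular to incline: N = W cos 52° − P sin 9° = 663.7 − 164.3 = 499.4 N.
Along incline: P cos 9° − μN = W sin 52° → μ = −(W sin 52° − P cos 9°) / N = 0.3756.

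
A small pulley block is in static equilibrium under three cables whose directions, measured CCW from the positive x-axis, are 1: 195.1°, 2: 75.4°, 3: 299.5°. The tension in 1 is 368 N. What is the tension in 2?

T_2 ≈ 512 N

Resolve: ΣF_x = 368 cos 195.1° + T_2 cos 75.4° + T_3 cos 299.5° = 0.
        ΣF_y = 368 sin 195.1° + T_2 sin 75.4° + T_3 sin 299.5° = 0.
The known terms sum to (-355.3, -95.87) N, so 0.2521 T_2 + 0.4924 T_3 = 355.3 and 0.9677 T_2 − 0.8704 T_3 = 95.87.
Solving simultaneously: T_2 = 512.2 N, T_3 = 459.3 N.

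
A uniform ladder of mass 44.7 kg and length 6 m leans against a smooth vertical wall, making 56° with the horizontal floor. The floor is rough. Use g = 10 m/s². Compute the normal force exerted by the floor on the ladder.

N_floor ≈ 447 N

ΣF_y = 0: N_floor = 44.7×10 = 447 N.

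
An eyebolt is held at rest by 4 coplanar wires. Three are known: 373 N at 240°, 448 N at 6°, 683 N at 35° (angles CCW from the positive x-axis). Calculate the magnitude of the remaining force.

Sum the known components: ΣF_x = 818.5 N, ΣF_y = 115.6 N.
For equilibrium the remaining force must supply (−ΣF_x, −ΣF_y) = (-818.5, -115.6) N.
Magnitude = √((-818.5)² + (-115.6)²) = 826.6 N; direction = atan2(-115.6, -818.5) = 188.0°.

F ≈ 827 N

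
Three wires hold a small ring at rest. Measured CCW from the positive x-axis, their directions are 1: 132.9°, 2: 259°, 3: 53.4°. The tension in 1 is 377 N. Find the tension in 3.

Resolve: ΣF_x = 377 cos 132.9° + T_2 cos 259° + T_3 cos 53.4° = 0.
        ΣF_y = 377 sin 132.9° + T_2 sin 259° + T_3 sin 53.4° = 0.
The known terms sum to (-256.6, 276.2) N, so -0.1908 T_2 + 0.5962 T_3 = 256.6 and -0.9816 T_2 + 0.8028 T_3 = -276.2.
Solving simultaneously: T_2 = 857.9 N, T_3 = 705 N.

T_3 ≈ 705 N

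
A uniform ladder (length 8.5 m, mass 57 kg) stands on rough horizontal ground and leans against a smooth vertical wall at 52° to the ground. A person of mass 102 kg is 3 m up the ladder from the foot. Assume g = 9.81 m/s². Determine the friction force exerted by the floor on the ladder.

f ≈ 494 N

Torques about the foot: N_wall · 8.5 sin 52° = 57×9.81×4.25 cos 52° + 102×9.81×3 cos 52° → N_wall = 494.35 N.
ΣF_x = 0: f_floor = N_wall = 494.35 N.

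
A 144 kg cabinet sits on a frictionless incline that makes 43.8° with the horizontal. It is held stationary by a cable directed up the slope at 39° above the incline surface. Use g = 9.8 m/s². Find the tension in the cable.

Take axes along and perpendicular to the incline. Weight components: W sin 43.8° = 976.8 N down-slope, W cos 43.8° = 1019 N into the surface.
Along incline: T cos 39° = W sin 43.8° → T = 1257 N.
Perpendicular: N = W cos 43.8° − T sin 39° = 227.6 N.

T ≈ 1260 N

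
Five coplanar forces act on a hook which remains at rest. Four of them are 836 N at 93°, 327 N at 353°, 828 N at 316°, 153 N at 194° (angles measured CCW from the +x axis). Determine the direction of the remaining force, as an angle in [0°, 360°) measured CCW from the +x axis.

θ ≈ 194°

Sum the known components: ΣF_x = 728 N, ΣF_y = 182.8 N.
For equilibrium the remaining force must supply (−ΣF_x, −ΣF_y) = (-728, -182.8) N.
Magnitude = √((-728)² + (-182.8)²) = 750.6 N; direction = atan2(-182.8, -728) = 194.1°.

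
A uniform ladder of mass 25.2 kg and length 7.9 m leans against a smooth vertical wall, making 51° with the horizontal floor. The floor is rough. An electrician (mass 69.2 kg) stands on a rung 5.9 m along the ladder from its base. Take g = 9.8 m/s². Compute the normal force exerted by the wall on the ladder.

N_wall ≈ 510 N

Torques about the foot: N_wall · 7.9 sin 51° = 25.2×9.8×3.95 cos 51° + 69.2×9.8×5.9 cos 51° → N_wall = 510.13 N.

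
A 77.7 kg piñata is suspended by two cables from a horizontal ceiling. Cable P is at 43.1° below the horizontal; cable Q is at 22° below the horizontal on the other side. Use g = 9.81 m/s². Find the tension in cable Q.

T_Q ≈ 614 N

Weight W = 77.7 × 9.81 = 762.2 N acts straight down.
Horizontal: T_P cos 43.1° = T_Q cos 22°  →  T_P = 1.27 T_Q.
Vertical: T_P sin 43.1° + T_Q sin 22° = 762.2.
Substituting the horizontal relation into the vertical equation gives 1.242 T_Q = 762.2, so T_Q = 613.6 N.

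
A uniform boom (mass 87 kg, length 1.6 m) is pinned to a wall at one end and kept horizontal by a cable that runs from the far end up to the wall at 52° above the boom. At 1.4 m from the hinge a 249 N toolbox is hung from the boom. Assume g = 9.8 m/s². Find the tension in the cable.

T ≈ 817 N

Take torques about the hinge: T sin 52° · 1.6 = 87×9.8×0.8 + 249×1.4 = 1030.7 N·m.
So T = 1030.7 / (0.7880 × 1.6) = 817.47 N.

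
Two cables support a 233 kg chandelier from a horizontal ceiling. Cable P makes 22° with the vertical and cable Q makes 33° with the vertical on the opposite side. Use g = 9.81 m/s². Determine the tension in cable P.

T_P ≈ 1520 N

Angles from the horizontal: cable P is 90° − 22° = 68°, cable Q is 90° − 33° = 57°.
Weight W = 233 × 9.81 = 2286 N acts straight down.
Horizontal: T_P cos 68° = T_Q cos 57°  →  T_Q = 0.6878 T_P.
Vertical: T_P sin 68° + T_Q sin 57° = 2286.
Substituting the horizontal relation into the vertical equation gives 1.504 T_P = 2286, so T_P = 1520 N.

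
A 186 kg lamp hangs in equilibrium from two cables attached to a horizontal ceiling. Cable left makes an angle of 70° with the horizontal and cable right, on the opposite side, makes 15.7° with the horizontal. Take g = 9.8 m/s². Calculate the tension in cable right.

T_right ≈ 625 N

Weight W = 186 × 9.8 = 1823 N acts straight down.
Horizontal: T_left cos 70° = T_right cos 15.7°  →  T_left = 2.815 T_right.
Vertical: T_left sin 70° + T_right sin 15.7° = 1823.
Substituting the horizontal relation into the vertical equation gives 2.916 T_right = 1823, so T_right = 625.2 N.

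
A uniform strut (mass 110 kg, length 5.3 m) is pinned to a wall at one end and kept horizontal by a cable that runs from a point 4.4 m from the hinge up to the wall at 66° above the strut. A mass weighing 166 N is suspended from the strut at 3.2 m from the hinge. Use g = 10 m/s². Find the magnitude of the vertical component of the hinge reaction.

Take torques about the hinge: T sin 66° · 4.4 = 110×10×2.65 + 166×3.2 = 3446.2 N·m.
So T = 3446.2 / (0.9135 × 4.4) = 857.35 N.
ΣF_y = 0: H_y = (110×10 + 166) − T sin 66° = 1266 − 783.23 = 482.77 N.

|H_y| ≈ 483 N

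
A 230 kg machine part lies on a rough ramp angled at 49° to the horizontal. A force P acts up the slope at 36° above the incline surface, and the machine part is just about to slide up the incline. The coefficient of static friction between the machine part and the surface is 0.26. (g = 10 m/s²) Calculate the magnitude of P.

P ≈ 2210 N

On the verge of sliding up the incline, friction equals μN and acts down the slope.
Perpendicular: N + P sin 36° = W cos 49° = 1509 N.
Along incline: P cos 36° = W sin 49° + μN  with W sin 49° = 1736 N.
Solving the pair for P and N: P = 2213 N, N = 208.4 N (and f = μN = 54.19 N).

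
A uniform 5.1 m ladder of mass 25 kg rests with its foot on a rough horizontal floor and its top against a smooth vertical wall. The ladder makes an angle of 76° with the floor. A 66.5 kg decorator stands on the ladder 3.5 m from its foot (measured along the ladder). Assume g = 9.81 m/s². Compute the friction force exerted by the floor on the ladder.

f ≈ 142 N

Torques about the foot: N_wall · 5.1 sin 76° = 25×9.81×2.55 cos 76° + 66.5×9.81×3.5 cos 76° → N_wall = 142.2 N.
ΣF_x = 0: f_floor = N_wall = 142.2 N.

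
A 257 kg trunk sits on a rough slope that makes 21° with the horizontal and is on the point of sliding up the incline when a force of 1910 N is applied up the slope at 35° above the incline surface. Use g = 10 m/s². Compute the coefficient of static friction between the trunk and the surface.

On the verge of sliding up the incline, friction is at its maximum μN and acts down the slope.
Perpendicular to incline: N = W cos 21° − P sin 35° = 2399 − 1096 = 1304 N.
Along incline: P cos 35° − μN = W sin 21° → μ = −(W sin 21° − P cos 35°) / N = 0.4936.

μ ≈ 0.494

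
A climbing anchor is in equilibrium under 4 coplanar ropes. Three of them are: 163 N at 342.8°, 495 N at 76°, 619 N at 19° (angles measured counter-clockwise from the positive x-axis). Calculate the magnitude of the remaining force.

F ≈ 1070 N

Sum the known components: ΣF_x = 860.7 N, ΣF_y = 633.6 N.
For equilibrium the remaining force must supply (−ΣF_x, −ΣF_y) = (-860.7, -633.6) N.
Magnitude = √((-860.7)² + (-633.6)²) = 1069 N; direction = atan2(-633.6, -860.7) = 216.4°.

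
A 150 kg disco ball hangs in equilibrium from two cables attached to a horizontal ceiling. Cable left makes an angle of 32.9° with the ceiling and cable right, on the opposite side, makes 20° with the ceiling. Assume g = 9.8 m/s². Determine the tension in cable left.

Weight W = 150 × 9.8 = 1470 N acts straight down.
Horizontal: T_left cos 32.9° = T_right cos 20°  →  T_right = 0.8935 T_left.
Vertical: T_left sin 32.9° + T_right sin 20° = 1470.
Substituting the horizontal relation into the vertical equation gives 0.8488 T_left = 1470, so T_left = 1732 N.

T_left ≈ 1730 N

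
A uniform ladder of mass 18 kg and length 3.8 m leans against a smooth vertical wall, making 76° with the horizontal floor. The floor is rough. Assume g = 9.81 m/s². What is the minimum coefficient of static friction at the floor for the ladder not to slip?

ΣF_y = 0: N_floor = 18×9.81 = 176.58 N.
Torques about the foot: N_wall · 3.8 sin 76° = 18×9.81×1.9 cos 76° → N_wall = 22.013 N.
ΣF_x = 0: f_floor = N_wall = 22.013 N.
μ_min = f_floor / N_floor = 22.013 / 176.58 = 0.1247.

μ_min ≈ 0.125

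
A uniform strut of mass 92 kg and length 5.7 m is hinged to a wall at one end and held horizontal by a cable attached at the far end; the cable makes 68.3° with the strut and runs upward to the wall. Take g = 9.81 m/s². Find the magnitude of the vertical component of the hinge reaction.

Take torques about the hinge: T sin 68.3° · 5.7 = 92×9.81×2.85 = 2572.2 N·m.
So T = 2572.2 / (0.9291 × 5.7) = 485.68 N.
ΣF_y = 0: H_y = (92×9.81) − T sin 68.3° = 902.52 − 451.26 = 451.26 N.

|H_y| ≈ 451 N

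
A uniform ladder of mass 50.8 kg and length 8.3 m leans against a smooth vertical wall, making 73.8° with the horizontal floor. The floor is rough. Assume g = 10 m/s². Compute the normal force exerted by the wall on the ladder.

N_wall ≈ 73.8 N

Torques about the foot: N_wall · 8.3 sin 73.8° = 50.8×10×4.15 cos 73.8° → N_wall = 73.794 N.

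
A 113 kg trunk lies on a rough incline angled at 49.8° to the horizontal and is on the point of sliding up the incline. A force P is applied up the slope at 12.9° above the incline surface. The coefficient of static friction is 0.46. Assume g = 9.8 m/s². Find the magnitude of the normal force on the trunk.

On the verge of sliding up the incline, friction equals μN and acts down the slope.
Perpendicular: N + P sin 12.9° = W cos 49.8° = 714.8 N.
Along incline: P cos 12.9° = W sin 49.8° + μN  with W sin 49.8° = 845.8 N.
Solving the pair for P and N: P = 1090 N, N = 471.4 N (and f = μN = 216.8 N).

N ≈ 471 N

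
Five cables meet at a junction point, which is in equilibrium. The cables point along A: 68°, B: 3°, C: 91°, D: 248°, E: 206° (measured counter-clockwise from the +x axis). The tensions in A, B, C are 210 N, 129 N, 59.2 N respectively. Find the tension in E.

Resolve: ΣF_x = 210 cos 68° + 129 cos 3° + 59.2 cos 91° + T_D cos 248° + T_E cos 206° = 0.
        ΣF_y = 210 sin 68° + 129 sin 3° + 59.2 sin 91° + T_D sin 248° + T_E sin 206° = 0.
The known terms sum to (206.5, 260.7) N, so -0.3746 T_D − 0.8988 T_E = -206.5 and -0.9272 T_D − 0.4384 T_E = -260.7.
Solving simultaneously: T_D = 214.9 N, T_E = 140.2 N.

T_E ≈ 140 N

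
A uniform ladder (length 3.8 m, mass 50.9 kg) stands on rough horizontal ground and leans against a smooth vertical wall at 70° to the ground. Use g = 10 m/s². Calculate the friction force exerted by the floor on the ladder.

f ≈ 92.6 N

Torques about the foot: N_wall · 3.8 sin 70° = 50.9×10×1.9 cos 70° → N_wall = 92.63 N.
ΣF_x = 0: f_floor = N_wall = 92.63 N.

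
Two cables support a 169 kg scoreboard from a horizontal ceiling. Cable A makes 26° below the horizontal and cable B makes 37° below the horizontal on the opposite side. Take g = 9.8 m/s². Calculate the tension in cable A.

Weight W = 169 × 9.8 = 1656 N acts straight down.
Horizontal: T_A cos 26° = T_B cos 37°  →  T_B = 1.125 T_A.
Vertical: T_A sin 26° + T_B sin 37° = 1656.
Substituting the horizontal relation into the vertical equation gives 1.116 T_A = 1656, so T_A = 1485 N.

T_A ≈ 1480 N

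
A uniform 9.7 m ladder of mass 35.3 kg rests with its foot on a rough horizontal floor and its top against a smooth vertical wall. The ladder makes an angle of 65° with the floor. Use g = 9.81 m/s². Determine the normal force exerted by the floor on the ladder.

N_floor ≈ 346 N

ΣF_y = 0: N_floor = 35.3×9.81 = 346.29 N.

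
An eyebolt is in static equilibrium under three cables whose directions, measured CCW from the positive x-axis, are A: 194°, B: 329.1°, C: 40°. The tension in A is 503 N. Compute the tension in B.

T_B ≈ 233 N

Resolve: ΣF_x = 503 cos 194° + T_B cos 329.1° + T_C cos 40° = 0.
        ΣF_y = 503 sin 194° + T_B sin 329.1° + T_C sin 40° = 0.
The known terms sum to (-488.1, -121.7) N, so 0.8581 T_B + 0.7660 T_C = 488.1 and -0.5135 T_B + 0.6428 T_C = 121.7.
Solving simultaneously: T_B = 233.3 N, T_C = 375.7 N.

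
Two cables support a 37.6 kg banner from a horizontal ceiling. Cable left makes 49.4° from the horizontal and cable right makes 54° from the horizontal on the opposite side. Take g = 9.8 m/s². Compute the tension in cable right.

Weight W = 37.6 × 9.8 = 368.5 N acts straight down.
Horizontal: T_left cos 49.4° = T_right cos 54°  →  T_left = 0.9032 T_right.
Vertical: T_left sin 49.4° + T_right sin 54° = 368.5.
Substituting the horizontal relation into the vertical equation gives 1.495 T_right = 368.5, so T_right = 246.5 N.

T_right ≈ 247 N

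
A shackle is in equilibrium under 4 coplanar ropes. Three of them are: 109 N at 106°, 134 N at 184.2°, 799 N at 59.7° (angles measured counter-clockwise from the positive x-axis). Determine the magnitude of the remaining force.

F ≈ 821 N

Sum the known components: ΣF_x = 239.4 N, ΣF_y = 784.8 N.
For equilibrium the remaining force must supply (−ΣF_x, −ΣF_y) = (-239.4, -784.8) N.
Magnitude = √((-239.4)² + (-784.8)²) = 820.5 N; direction = atan2(-784.8, -239.4) = 253.0°.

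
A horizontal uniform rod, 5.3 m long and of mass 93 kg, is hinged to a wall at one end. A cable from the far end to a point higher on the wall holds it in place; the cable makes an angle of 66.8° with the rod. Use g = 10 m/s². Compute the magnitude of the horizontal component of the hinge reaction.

Take torques about the hinge: T sin 66.8° · 5.3 = 93×10×2.65 = 2464.5 N·m.
So T = 2464.5 / (0.9191 × 5.3) = 505.91 N.
ΣF_x = 0: H_x = T cos 66.8° = 199.3 N.

H_x ≈ 199 N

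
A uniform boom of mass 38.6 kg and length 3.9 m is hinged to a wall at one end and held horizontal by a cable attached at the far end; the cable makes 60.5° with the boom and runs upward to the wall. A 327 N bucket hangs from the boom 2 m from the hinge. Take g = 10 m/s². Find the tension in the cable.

T ≈ 414 N

Take torques about the hinge: T sin 60.5° · 3.9 = 38.6×10×1.95 + 327×2 = 1406.7 N·m.
So T = 1406.7 / (0.8704 × 3.9) = 414.42 N.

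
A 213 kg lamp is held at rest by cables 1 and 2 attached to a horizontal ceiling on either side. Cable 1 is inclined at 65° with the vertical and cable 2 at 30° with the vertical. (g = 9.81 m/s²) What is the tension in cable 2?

Angles from the horizontal: cable 1 is 90° − 65° = 25°, cable 2 is 90° − 30° = 60°.
Weight W = 213 × 9.81 = 2090 N acts straight down.
Horizontal: T_1 cos 25° = T_2 cos 60°  →  T_1 = 0.5517 T_2.
Vertical: T_1 sin 25° + T_2 sin 60° = 2090.
Substituting the horizontal relation into the vertical equation gives 1.099 T_2 = 2090, so T_2 = 1901 N.

T_2 ≈ 1900 N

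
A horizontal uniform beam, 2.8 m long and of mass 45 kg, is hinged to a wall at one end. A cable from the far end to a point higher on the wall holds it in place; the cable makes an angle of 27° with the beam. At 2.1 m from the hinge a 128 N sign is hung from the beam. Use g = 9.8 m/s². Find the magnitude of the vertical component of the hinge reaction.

Take torques about the hinge: T sin 27° · 2.8 = 45×9.8×1.4 + 128×2.1 = 886.2 N·m.
So T = 886.2 / (0.4540 × 2.8) = 697.15 N.
ΣF_y = 0: H_y = (45×9.8 + 128) − T sin 27° = 569 − 316.5 = 252.5 N.

|H_y| ≈ 252 N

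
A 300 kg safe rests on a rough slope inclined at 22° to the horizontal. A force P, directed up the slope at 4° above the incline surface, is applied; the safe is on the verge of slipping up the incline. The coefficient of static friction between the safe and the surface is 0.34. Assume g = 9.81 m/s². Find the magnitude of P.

P ≈ 1990 N

On the verge of sliding up the incline, friction equals μN and acts down the slope.
Perpendicular: N + P sin 4° = W cos 22° = 2729 N.
Along incline: P cos 4° = W sin 22° + μN  with W sin 22° = 1102 N.
Solving the pair for P and N: P = 1988 N, N = 2590 N (and f = μN = 880.6 N).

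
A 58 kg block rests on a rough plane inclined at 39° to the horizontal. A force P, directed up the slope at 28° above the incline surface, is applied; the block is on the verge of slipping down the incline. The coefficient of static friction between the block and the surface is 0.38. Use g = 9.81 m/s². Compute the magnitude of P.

P ≈ 270 N

On the verge of sliding down the incline, friction equals μN and acts up the slope.
Perpendicular: N + P sin 28° = W cos 39° = 442.2 N.
Along incline: P cos 28° + μN = W sin 39° with W sin 39° = 358.1 N.
Solving the pair for P and N: P = 269.7 N, N = 315.5 N (and f = μN = 119.9 N).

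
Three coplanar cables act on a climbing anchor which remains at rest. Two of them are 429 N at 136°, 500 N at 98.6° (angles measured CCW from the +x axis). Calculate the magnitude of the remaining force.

F ≈ 880 N

Sum the known components: ΣF_x = -383.4 N, ΣF_y = 792.4 N.
For equilibrium the remaining force must supply (−ΣF_x, −ΣF_y) = (383.4, -792.4) N.
Magnitude = √((383.4)² + (-792.4)²) = 880.3 N; direction = atan2(-792.4, 383.4) = 295.8°.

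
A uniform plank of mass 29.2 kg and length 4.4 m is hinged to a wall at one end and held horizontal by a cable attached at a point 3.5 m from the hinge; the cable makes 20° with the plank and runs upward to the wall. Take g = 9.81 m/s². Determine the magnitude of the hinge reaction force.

|H| ≈ 506 N

Take torques about the hinge: T sin 20° · 3.5 = 29.2×9.81×2.2 = 630.19 N·m.
So T = 630.19 / (0.3420 × 3.5) = 526.45 N.
ΣF_x = 0: H_x = T cos 20° = 494.7 N.
ΣF_y = 0: H_y = (29.2×9.81) − T sin 20° = 286.45 − 180.06 = 106.4 N.
|H| = √(H_x² + H_y²) = √((494.7)² + (106.4)²) = 506.01 N.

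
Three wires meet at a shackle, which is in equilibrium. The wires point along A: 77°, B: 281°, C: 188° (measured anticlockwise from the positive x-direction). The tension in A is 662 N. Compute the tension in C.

Resolve: ΣF_x = 662 cos 77° + T_B cos 281° + T_C cos 188° = 0.
        ΣF_y = 662 sin 77° + T_B sin 281° + T_C sin 188° = 0.
The known terms sum to (148.9, 645) N, so 0.1908 T_B − 0.9903 T_C = -148.9 and -0.9816 T_B − 0.1392 T_C = -645.
Solving simultaneously: T_B = 618.9 N, T_C = 269.6 N.

T_C ≈ 270 N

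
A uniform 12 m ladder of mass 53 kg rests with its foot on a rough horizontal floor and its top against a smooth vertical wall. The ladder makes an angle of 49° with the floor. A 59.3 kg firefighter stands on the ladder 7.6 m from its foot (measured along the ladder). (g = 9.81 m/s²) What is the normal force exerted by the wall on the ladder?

N_wall ≈ 546 N

Torques about the foot: N_wall · 12 sin 49° = 53×9.81×6 cos 49° + 59.3×9.81×7.6 cos 49° → N_wall = 546.26 N.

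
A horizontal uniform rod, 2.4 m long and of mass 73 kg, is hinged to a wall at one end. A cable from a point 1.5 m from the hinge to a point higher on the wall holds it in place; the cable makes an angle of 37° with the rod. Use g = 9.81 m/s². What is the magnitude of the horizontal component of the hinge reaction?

H_x ≈ 760 N

Take torques about the hinge: T sin 37° · 1.5 = 73×9.81×1.2 = 859.36 N·m.
So T = 859.36 / (0.6018 × 1.5) = 951.96 N.
ΣF_x = 0: H_x = T cos 37° = 760.27 N.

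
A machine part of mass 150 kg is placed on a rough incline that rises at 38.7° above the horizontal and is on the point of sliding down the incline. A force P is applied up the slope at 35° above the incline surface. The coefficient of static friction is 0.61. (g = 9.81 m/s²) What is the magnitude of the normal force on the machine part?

On the verge of sliding down the incline, friction equals μN and acts up the slope.
Perpendicular: N + P sin 35° = W cos 38.7° = 1148 N.
Along incline: P cos 35° + μN = W sin 38.7° with W sin 38.7° = 920 N.
Solving the pair for P and N: P = 467.8 N, N = 880.1 N (and f = μN = 536.9 N).

N ≈ 880 N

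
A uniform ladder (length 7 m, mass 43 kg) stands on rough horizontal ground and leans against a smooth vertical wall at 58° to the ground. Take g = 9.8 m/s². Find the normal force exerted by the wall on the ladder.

Torques about the foot: N_wall · 7 sin 58° = 43×9.8×3.5 cos 58° → N_wall = 131.66 N.

N_wall ≈ 132 N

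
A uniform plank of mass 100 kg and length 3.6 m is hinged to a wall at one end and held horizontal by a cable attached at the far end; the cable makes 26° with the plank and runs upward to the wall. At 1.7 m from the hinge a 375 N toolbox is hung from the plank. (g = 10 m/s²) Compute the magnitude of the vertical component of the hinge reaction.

Take torques about the hinge: T sin 26° · 3.6 = 100×10×1.8 + 375×1.7 = 2437.5 N·m.
So T = 2437.5 / (0.4384 × 3.6) = 1544.5 N.
ΣF_y = 0: H_y = (100×10 + 375) − T sin 26° = 1375 − 677.08 = 697.92 N.

|H_y| ≈ 698 N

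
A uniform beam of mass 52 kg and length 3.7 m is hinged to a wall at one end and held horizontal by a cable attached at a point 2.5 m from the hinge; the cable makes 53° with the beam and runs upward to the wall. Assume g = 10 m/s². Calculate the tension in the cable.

Take torques about the hinge: T sin 53° · 2.5 = 52×10×1.85 = 962 N·m.
So T = 962 / (0.7986 × 2.5) = 481.82 N.

T ≈ 482 N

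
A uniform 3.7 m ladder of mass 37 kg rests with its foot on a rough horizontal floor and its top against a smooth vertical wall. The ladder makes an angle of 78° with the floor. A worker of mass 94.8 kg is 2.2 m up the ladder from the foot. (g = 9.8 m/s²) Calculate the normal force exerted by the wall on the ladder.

Torques about the foot: N_wall · 3.7 sin 78° = 37×9.8×1.85 cos 78° + 94.8×9.8×2.2 cos 78° → N_wall = 155.95 N.

N_wall ≈ 156 N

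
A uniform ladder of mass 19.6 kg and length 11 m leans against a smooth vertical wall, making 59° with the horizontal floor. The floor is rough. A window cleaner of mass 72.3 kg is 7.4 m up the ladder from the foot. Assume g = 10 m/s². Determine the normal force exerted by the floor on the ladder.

ΣF_y = 0: N_floor = 19.6×10 + 72.3×10 = 919 N.

N_floor ≈ 919 N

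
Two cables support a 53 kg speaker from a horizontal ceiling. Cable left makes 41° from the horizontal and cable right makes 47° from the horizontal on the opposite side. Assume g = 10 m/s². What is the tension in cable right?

Weight W = 53 × 10 = 530 N acts straight down.
Horizontal: T_left cos 41° = T_right cos 47°  →  T_left = 0.9037 T_right.
Vertical: T_left sin 41° + T_right sin 47° = 530.
Substituting the horizontal relation into the vertical equation gives 1.324 T_right = 530, so T_right = 400.2 N.

T_right ≈ 400 N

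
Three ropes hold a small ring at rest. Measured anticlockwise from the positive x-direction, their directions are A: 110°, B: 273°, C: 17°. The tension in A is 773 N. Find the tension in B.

Resolve: ΣF_x = 773 cos 110° + T_B cos 273° + T_C cos 17° = 0.
        ΣF_y = 773 sin 110° + T_B sin 273° + T_C sin 17° = 0.
The known terms sum to (-264.4, 726.4) N, so 0.0523 T_B + 0.9563 T_C = 264.4 and -0.9986 T_B + 0.2924 T_C = -726.4.
Solving simultaneously: T_B = 795.6 N, T_C = 232.9 N.

T_B ≈ 796 N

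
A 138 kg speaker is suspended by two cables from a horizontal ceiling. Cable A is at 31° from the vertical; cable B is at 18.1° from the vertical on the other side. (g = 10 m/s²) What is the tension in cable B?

Angles from the horizontal: cable A is 90° − 31° = 59°, cable B is 90° − 18.1° = 71.9°.
Weight W = 138 × 10 = 1380 N acts straight down.
Horizontal: T_A cos 59° = T_B cos 71.9°  →  T_A = 0.6032 T_B.
Vertical: T_A sin 59° + T_B sin 71.9° = 1380.
Substituting the horizontal relation into the vertical equation gives 1.468 T_B = 1380, so T_B = 940.3 N.

T_B ≈ 940 N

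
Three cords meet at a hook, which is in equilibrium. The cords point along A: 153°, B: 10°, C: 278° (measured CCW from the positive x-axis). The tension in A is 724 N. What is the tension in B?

Resolve: ΣF_x = 724 cos 153° + T_B cos 10° + T_C cos 278° = 0.
        ΣF_y = 724 sin 153° + T_B sin 10° + T_C sin 278° = 0.
The known terms sum to (-645.1, 328.7) N, so 0.9848 T_B + 0.1392 T_C = 645.1 and 0.1736 T_B − 0.9903 T_C = -328.7.
Solving simultaneously: T_B = 593.4 N, T_C = 436 N.

T_B ≈ 593 N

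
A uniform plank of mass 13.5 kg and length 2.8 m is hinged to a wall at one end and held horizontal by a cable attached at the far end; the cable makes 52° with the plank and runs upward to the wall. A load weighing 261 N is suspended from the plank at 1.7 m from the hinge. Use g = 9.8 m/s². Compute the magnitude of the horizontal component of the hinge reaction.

Take torques about the hinge: T sin 52° · 2.8 = 13.5×9.8×1.4 + 261×1.7 = 628.92 N·m.
So T = 628.92 / (0.7880 × 2.8) = 285.04 N.
ΣF_x = 0: H_x = T cos 52° = 175.49 N.

H_x ≈ 175 N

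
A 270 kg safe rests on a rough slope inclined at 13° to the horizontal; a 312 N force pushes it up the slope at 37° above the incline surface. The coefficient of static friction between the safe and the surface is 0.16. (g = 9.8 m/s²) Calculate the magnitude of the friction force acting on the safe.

f ≈ 346 N

Axes along / perpendicular to the incline. W sin 13° = 595.2 N down-slope; W cos 13° = 2578 N into the surface.
Perpendicular: N = W cos 13° − P sin 37° = 2578 − 187.8 = 2390 N.
Along incline: P cos 37° + f = W sin 13° (friction acts up-slope) → f = 595.2 − 249.2 = 346 N.
|f| = 346 N ≤ μN = 382.5 N, so the safe is indeed static.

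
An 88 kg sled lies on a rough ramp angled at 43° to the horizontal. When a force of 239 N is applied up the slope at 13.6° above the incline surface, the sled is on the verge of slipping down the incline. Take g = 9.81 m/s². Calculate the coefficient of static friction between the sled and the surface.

On the verge of sliding down the incline, friction is at its maximum μN and acts up the slope.
Perpendicular to incline: N = W cos 43° − P sin 13.6° = 631.4 − 56.2 = 575.2 N.
Along incline: P cos 13.6° + μN = W sin 43° → μ = (W sin 43° − P cos 13.6°) / N = 0.6197.

μ ≈ 0.620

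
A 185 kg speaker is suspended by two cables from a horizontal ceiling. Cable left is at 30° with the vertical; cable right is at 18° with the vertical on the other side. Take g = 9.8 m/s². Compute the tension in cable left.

Angles from the horizontal: cable left is 90° − 30° = 60°, cable right is 90° − 18° = 72°.
Weight W = 185 × 9.8 = 1813 N acts straight down.
Horizontal: T_left cos 60° = T_right cos 72°  →  T_right = 1.618 T_left.
Vertical: T_left sin 60° + T_right sin 72° = 1813.
Substituting the horizontal relation into the vertical equation gives 2.405 T_left = 1813, so T_left = 753.9 N.

T_left ≈ 754 N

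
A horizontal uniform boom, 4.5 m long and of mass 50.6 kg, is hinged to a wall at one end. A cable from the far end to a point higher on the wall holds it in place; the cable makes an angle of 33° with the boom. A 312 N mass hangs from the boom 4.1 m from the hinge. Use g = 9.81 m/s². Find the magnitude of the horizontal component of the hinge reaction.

Take torques about the hinge: T sin 33° · 4.5 = 50.6×9.81×2.25 + 312×4.1 = 2396.1 N·m.
So T = 2396.1 / (0.5446 × 4.5) = 977.64 N.
ΣF_x = 0: H_x = T cos 33° = 819.92 N.

H_x ≈ 820 N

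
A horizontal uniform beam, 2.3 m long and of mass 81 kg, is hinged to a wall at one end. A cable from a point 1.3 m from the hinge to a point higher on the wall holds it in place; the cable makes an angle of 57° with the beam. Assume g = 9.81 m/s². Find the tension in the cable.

Take torques about the hinge: T sin 57° · 1.3 = 81×9.81×1.15 = 913.8 N·m.
So T = 913.8 / (0.8387 × 1.3) = 838.14 N.

T ≈ 838 N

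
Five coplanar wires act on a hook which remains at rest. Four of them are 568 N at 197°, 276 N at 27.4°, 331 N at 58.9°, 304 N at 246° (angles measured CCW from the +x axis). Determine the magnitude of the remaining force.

F ≈ 253 N

Sum the known components: ΣF_x = -250.8 N, ΣF_y = -33.35 N.
For equilibrium the remaining force must supply (−ΣF_x, −ΣF_y) = (250.8, 33.35) N.
Magnitude = √((250.8)² + (33.35)²) = 253 N; direction = atan2(33.35, 250.8) = 7.6°.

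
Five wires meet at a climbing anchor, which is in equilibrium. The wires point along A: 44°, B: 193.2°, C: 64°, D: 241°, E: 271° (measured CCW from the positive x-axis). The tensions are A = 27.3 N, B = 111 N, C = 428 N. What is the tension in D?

Resolve: ΣF_x = 27.3 cos 44° + 111 cos 193.2° + 428 cos 64° + T_D cos 241° + T_E cos 271° = 0.
        ΣF_y = 27.3 sin 44° + 111 sin 193.2° + 428 sin 64° + T_D sin 241° + T_E sin 271° = 0.
The known terms sum to (99.19, 378.3) N, so -0.4848 T_D + 0.0175 T_E = -99.19 and -0.8746 T_D − 0.9998 T_E = -378.3.
Solving simultaneously: T_D = 211.6 N, T_E = 193.3 N.

T_D ≈ 212 N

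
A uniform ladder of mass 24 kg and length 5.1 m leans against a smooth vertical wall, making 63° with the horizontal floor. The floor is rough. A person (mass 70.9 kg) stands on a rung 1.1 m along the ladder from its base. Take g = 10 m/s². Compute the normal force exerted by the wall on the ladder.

N_wall ≈ 139 N

Torques about the foot: N_wall · 5.1 sin 63° = 24×10×2.55 cos 63° + 70.9×10×1.1 cos 63° → N_wall = 139.06 N.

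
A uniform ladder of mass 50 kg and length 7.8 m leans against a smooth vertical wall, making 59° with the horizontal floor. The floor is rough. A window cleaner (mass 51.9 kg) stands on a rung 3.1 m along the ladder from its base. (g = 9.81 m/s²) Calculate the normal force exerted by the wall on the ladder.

Torques about the foot: N_wall · 7.8 sin 59° = 50×9.81×3.9 cos 59° + 51.9×9.81×3.1 cos 59° → N_wall = 268.95 N.

N_wall ≈ 269 N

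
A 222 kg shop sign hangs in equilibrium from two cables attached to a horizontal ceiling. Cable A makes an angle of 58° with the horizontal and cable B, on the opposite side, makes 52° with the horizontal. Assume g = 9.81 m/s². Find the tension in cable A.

T_A ≈ 1430 N

Weight W = 222 × 9.81 = 2178 N acts straight down.
Horizontal: T_A cos 58° = T_B cos 52°  →  T_B = 0.8607 T_A.
Vertical: T_A sin 58° + T_B sin 52° = 2178.
Substituting the horizontal relation into the vertical equation gives 1.526 T_A = 2178, so T_A = 1427 N.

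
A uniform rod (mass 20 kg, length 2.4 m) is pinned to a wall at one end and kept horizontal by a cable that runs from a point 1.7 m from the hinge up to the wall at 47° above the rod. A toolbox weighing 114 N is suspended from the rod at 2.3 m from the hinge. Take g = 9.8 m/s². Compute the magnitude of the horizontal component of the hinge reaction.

Take torques about the hinge: T sin 47° · 1.7 = 20×9.8×1.2 + 114×2.3 = 497.4 N·m.
So T = 497.4 / (0.7314 × 1.7) = 400.06 N.
ΣF_x = 0: H_x = T cos 47° = 272.84 N.

H_x ≈ 273 N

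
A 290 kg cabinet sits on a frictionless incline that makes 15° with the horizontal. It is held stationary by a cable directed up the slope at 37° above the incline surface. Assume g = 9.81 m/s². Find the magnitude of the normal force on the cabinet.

Take axes along and perpendicular to the incline. Weight components: W sin 15° = 736.3 N down-slope, W cos 15° = 2748 N into the surface.
Along incline: T cos 37° = W sin 15° → T = 922 N.
Perpendicular: N = W cos 15° − T sin 37° = 2193 N.

N ≈ 2190 N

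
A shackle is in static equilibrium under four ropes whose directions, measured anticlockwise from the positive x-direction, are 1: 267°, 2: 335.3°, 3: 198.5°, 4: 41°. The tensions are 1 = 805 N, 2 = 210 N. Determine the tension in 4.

T_4 ≈ 2330 N

Resolve: ΣF_x = 805 cos 267° + 210 cos 335.3° + T_3 cos 198.5° + T_4 cos 41° = 0.
        ΣF_y = 805 sin 267° + 210 sin 335.3° + T_3 sin 198.5° + T_4 sin 41° = 0.
The known terms sum to (148.7, -891.6) N, so -0.9483 T_3 + 0.7547 T_4 = -148.7 and -0.3173 T_3 + 0.6561 T_4 = 891.6.
Solving simultaneously: T_3 = 2013 N, T_4 = 2333 N.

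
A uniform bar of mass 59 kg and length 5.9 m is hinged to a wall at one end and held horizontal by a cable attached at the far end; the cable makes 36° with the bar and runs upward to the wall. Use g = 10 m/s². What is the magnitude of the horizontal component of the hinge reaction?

Take torques about the hinge: T sin 36° · 5.9 = 59×10×2.95 = 1740.5 N·m.
So T = 1740.5 / (0.5878 × 5.9) = 501.88 N.
ΣF_x = 0: H_x = T cos 36° = 406.03 N.

H_x ≈ 406 N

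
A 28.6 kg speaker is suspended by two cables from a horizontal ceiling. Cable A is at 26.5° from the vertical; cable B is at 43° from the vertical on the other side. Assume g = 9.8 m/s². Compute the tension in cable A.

Angles from the horizontal: cable A is 90° − 26.5° = 63.5°, cable B is 90° − 43° = 47°.
Weight W = 28.6 × 9.8 = 280.3 N acts straight down.
Horizontal: T_A cos 63.5° = T_B cos 47°  →  T_B = 0.6543 T_A.
Vertical: T_A sin 63.5° + T_B sin 47° = 280.3.
Substituting the horizontal relation into the vertical equation gives 1.373 T_A = 280.3, so T_A = 204.1 N.

T_A ≈ 204 N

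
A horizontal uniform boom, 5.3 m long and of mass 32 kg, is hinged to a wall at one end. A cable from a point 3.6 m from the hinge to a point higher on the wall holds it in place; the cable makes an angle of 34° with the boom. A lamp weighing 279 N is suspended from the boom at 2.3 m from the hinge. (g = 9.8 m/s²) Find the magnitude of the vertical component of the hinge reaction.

Take torques about the hinge: T sin 34° · 3.6 = 32×9.8×2.65 + 279×2.3 = 1472.7 N·m.
So T = 1472.7 / (0.5592 × 3.6) = 731.58 N.
ΣF_y = 0: H_y = (32×9.8 + 279) − T sin 34° = 592.6 − 409.09 = 183.51 N.

|H_y| ≈ 184 N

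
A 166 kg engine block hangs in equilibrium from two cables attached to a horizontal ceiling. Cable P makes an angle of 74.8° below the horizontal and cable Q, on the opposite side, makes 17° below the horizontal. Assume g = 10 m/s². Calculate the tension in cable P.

T_P ≈ 1590 N

Weight W = 166 × 10 = 1660 N acts straight down.
Horizontal: T_P cos 74.8° = T_Q cos 17°  →  T_Q = 0.2742 T_P.
Vertical: T_P sin 74.8° + T_Q sin 17° = 1660.
Substituting the horizontal relation into the vertical equation gives 1.045 T_P = 1660, so T_P = 1588 N.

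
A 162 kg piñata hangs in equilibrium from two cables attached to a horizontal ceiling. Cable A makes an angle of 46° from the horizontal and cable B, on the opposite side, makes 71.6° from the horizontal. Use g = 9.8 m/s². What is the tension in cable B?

T_B ≈ 1240 N

Weight W = 162 × 9.8 = 1588 N acts straight down.
Horizontal: T_A cos 46° = T_B cos 71.6°  →  T_A = 0.4544 T_B.
Vertical: T_A sin 46° + T_B sin 71.6° = 1588.
Substituting the horizontal relation into the vertical equation gives 1.276 T_B = 1588, so T_B = 1244 N.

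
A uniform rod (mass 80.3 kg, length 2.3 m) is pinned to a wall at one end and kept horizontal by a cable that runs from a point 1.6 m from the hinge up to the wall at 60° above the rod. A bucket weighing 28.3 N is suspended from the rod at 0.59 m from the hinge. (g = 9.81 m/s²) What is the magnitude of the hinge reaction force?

|H| ≈ 410 N

Take torques about the hinge: T sin 60° · 1.6 = 80.3×9.81×1.15 + 28.3×0.59 = 922.6 N·m.
So T = 922.6 / (0.8660 × 1.6) = 665.83 N.
ΣF_x = 0: H_x = T cos 60° = 332.92 N.
ΣF_y = 0: H_y = (80.3×9.81 + 28.3) − T sin 60° = 816.04 − 576.63 = 239.42 N.
|H| = √(H_x² + H_y²) = √((332.92)² + (239.42)²) = 410.06 N.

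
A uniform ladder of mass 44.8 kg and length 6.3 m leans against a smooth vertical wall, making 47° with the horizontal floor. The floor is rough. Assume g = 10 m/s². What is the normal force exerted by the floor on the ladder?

N_floor ≈ 448 N

ΣF_y = 0: N_floor = 44.8×10 = 448 N.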